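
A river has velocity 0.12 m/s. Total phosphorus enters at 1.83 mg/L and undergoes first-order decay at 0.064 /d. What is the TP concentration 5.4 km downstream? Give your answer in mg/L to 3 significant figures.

1.77 mg/L

Travel time t = 5.4 km / 0.12 m/s = 5400/0.12 = 4.5e+04 s = 0.5208 d.
First-order decay: C = 1.83·exp(−0.064·0.5208) = 1.83·0.9672 = 1.77 mg/L.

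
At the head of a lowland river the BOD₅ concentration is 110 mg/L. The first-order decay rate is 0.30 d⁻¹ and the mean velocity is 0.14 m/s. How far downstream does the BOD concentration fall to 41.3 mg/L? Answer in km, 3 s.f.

From C = C₀·e^(−kt), t = ln(C₀/C)/k = ln(110/41.3)/0.30 = 0.9796/0.30 = 3.265 d.
Distance = v·t = 0.14 m/s × 2.821e+05 s = 3.95e+04 m = 39.5 km.

39.5 km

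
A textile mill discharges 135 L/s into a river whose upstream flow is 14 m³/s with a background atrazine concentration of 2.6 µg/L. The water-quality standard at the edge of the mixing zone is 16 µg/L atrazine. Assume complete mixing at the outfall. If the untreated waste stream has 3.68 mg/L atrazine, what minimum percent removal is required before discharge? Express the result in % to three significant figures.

61.8 %

135 L/s = 0.135 m³/s.
2.6 µg/L = 0.0026 mg/L.
16 µg/L = 0.016 mg/L.
Mass balance: 0.016·14.13 = 0.135·Cₑ + 14·0.0026.
Cₑ = (0.2262 − 0.0364) / 0.135 = 1.406 mg/L.
Required removal = 1 − 1.406/3.68 = 61.8 %.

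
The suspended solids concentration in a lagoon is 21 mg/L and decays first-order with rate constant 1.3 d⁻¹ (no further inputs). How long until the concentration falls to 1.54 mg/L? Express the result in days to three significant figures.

2.01 d

t = ln(C₀/C)/k = ln(21/1.54)/1.3 = 2.613/1.3 = 2.01 d.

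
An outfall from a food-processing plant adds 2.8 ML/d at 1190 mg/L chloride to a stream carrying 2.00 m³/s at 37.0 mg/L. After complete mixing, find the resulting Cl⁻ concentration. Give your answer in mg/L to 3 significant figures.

2.8 ML/d = 0.03241 m³/s.
Conservation of mass across the mixing zone: C = (0.03241·1190 + 2·37) / (0.03241 + 2) = 112.6/2.032 = 55.38 mg/L.

55.4 mg/L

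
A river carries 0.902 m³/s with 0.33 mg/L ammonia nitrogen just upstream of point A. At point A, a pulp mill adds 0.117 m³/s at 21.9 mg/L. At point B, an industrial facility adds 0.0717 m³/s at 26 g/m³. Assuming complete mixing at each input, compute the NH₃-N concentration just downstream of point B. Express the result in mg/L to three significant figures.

4.33 mg/L

After input A: C = (0.902·0.33 + 0.117·21.9) / 1.019 = 2.807 mg/L.
After input B: C = (1.019·2.807 + 0.0717·26) / 1.091 = 4.331 mg/L.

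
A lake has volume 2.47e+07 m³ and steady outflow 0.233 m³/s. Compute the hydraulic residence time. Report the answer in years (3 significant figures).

3.36 yr

Q = 0.233 m³/s × 3.156e+07 s/yr = 7.353e+06 m³/yr.
Hydraulic residence time τ = V/Q = 2.47e+07/7.353e+06 = 3.359 yr.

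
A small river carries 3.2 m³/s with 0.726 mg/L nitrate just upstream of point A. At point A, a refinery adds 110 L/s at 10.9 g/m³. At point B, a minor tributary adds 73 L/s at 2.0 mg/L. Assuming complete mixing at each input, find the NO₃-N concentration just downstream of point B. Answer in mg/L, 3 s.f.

1.08 mg/L

110 L/s = 0.11 m³/s.
After input A: C = (3.2·0.726 + 0.11·10.9) / 3.31 = 1.064 mg/L.
73 L/s = 0.073 m³/s.
After input B: C = (3.31·1.064 + 0.073·2) / 3.383 = 1.084 mg/L.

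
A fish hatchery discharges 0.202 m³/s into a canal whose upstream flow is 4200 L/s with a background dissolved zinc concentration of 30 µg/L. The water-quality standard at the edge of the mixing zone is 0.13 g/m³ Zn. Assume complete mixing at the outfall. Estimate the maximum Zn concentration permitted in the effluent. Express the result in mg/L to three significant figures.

4200 L/s = 4.2 m³/s.
30 µg/L = 0.03 mg/L.
Mass balance: 0.13·4.402 = 0.202·Cₑ + 4.2·0.03.
Cₑ = (0.5723 − 0.126) / 0.202 = 2.209 mg/L.

2.21 mg/L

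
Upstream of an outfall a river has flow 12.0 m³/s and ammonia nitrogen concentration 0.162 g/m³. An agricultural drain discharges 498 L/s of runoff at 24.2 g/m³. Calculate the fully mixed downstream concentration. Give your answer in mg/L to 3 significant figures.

498 L/s = 0.498 m³/s.
Flow-weighted mixing gives C = (0.498·24.2 + 12·0.162) / (0.498 + 12) = 14/12.5 = 1.12 mg/L.

1.12 mg/L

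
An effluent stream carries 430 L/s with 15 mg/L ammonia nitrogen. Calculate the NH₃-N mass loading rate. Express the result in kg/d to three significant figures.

557 kg/d

430 L/s = 0.43 m³/s.
Mass flux = Q·C = 0.43 m³/s × 15 g/m³ = 6.45 g/s.
= 6.45 g/s × 86.4 = 557.3 kg/d.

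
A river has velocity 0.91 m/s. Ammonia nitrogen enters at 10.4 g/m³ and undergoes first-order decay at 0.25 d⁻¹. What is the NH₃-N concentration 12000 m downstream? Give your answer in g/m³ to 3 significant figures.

10.0 g/m³

Travel time t = 12000 m / 0.91 m/s = 1.2e+04/0.91 = 1.319e+04 s = 0.1526 d.
First-order decay: C = 10.4·exp(−0.25·0.1526) = 10.4·0.9626 = 10.01 g/m³.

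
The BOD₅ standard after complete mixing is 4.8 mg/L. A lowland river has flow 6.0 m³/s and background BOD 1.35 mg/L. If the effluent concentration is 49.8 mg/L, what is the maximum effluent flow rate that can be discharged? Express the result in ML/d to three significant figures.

39.7 ML/d

Mass balance at complete mixing: C_std·(Q_w + Q_r) = Q_w·C_e + Q_r·C_b.
Rearranging, Q_w = Q_r·(C_std − C_b)/(C_e − C_std) = 6.0·(4.8 − 1.35) / (49.8 − 4.8) = 0.46 m³/s.
= 39.74 ML/d.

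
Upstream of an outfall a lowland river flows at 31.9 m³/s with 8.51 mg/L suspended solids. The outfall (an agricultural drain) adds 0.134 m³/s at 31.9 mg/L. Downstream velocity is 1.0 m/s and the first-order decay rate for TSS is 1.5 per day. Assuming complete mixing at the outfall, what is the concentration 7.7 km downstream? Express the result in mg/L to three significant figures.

7.53 mg/L

After complete mixing, C₀ = (0.134·31.9 + 31.9·8.51) / 32.03 = 8.608 mg/L.
Travel time t = 7700 m / 1.0 m/s = 7700 s = 0.08912 d.
C = 8.608·exp(−1.5·0.08912) = 8.608·0.8749 = 7.531 mg/L.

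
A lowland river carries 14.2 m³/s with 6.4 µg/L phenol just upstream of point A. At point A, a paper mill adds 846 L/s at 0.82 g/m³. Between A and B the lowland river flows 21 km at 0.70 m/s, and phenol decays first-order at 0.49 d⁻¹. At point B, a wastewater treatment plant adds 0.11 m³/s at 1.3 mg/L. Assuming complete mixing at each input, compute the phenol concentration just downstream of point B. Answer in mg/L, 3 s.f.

6.4 µg/L = 0.0064 mg/L.
846 L/s = 0.846 m³/s.
After input A: C = (14.2·0.0064 + 0.846·0.82) / 15.05 = 0.05215 mg/L.
Over the 21 km reach to input B (t = 3e+04 s = 0.3472 d), decay gives C = 0.05215·exp(−0.49·0.3472) = 0.04399 mg/L.
After input B: C = (15.05·0.04399 + 0.11·1.3) / 15.16 = 0.0531 mg/L.

0.0531 mg/L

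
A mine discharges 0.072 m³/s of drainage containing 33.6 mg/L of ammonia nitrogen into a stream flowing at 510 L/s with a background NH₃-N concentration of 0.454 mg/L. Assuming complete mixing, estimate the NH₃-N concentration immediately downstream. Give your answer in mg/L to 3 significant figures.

4.55 mg/L

510 L/s = 0.51 m³/s.
Conservation of mass across the mixing zone: C = (0.072·33.6 + 0.51·0.454) / (0.072 + 0.51) = 2.651/0.582 = 4.555 mg/L.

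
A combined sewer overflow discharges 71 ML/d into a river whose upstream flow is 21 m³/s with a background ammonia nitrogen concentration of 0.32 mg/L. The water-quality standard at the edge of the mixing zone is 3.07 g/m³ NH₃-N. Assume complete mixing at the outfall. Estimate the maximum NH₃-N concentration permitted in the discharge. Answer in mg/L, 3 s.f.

71 ML/d = 0.8218 m³/s.
Mass balance: 3.07·21.82 = 0.8218·Cₑ + 21·0.32.
Cₑ = (66.99 − 6.72) / 0.8218 = 73.35 mg/L.

73.3 mg/L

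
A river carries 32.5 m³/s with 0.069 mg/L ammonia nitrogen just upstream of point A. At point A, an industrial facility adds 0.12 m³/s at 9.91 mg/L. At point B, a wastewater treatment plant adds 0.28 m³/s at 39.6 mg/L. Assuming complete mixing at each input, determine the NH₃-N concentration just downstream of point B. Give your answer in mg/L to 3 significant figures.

0.441 mg/L

After input A: C = (32.5·0.069 + 0.12·9.91) / 32.62 = 0.1052 mg/L.
After input B: C = (32.62·0.1052 + 0.28·39.6) / 32.9 = 0.4413 mg/L.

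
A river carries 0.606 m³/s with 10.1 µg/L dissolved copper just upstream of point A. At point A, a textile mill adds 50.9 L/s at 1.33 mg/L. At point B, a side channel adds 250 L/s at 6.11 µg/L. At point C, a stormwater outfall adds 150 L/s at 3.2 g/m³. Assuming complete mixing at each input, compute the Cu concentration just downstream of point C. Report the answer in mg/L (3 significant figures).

10.1 µg/L = 0.0101 mg/L.
50.9 L/s = 0.0509 m³/s.
After input A: C = (0.606·0.0101 + 0.0509·1.33) / 0.6569 = 0.1124 mg/L.
250 L/s = 0.25 m³/s.
6.11 µg/L = 0.00611 mg/L.
After input B: C = (0.6569·0.1124 + 0.25·0.00611) / 0.9069 = 0.08308 mg/L.
150 L/s = 0.15 m³/s.
After input C: C = (0.9069·0.08308 + 0.15·3.2) / 1.057 = 0.5254 mg/L.

0.525 mg/L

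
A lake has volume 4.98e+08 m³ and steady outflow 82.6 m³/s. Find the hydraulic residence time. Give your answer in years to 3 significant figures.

Q = 82.6 m³/s × 3.156e+07 s/yr = 2.607e+09 m³/yr.
Hydraulic residence time τ = V/Q = 4.98e+08/2.607e+09 = 0.191 yr.

0.191 yr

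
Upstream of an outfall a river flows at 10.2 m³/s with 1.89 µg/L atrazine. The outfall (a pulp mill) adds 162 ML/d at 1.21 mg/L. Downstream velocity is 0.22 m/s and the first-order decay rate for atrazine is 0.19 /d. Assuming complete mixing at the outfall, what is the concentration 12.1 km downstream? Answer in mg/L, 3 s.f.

0.168 mg/L

162 ML/d = 1.875 m³/s.
1.89 µg/L = 0.00189 mg/L.
After complete mixing, C₀ = (1.875·1.21 + 10.2·0.00189) / 12.07 = 0.1895 mg/L.
Travel time t = 1.21e+04 m / 0.22 m/s = 5.5e+04 s = 0.6366 d.
C = 0.1895·exp(−0.19·0.6366) = 0.1895·0.8861 = 0.1679 mg/L.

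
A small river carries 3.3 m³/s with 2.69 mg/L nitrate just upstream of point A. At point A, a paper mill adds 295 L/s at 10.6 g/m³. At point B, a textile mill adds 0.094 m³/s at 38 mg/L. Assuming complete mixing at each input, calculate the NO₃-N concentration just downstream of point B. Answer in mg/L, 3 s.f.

295 L/s = 0.295 m³/s.
After input A: C = (3.3·2.69 + 0.295·10.6) / 3.595 = 3.339 mg/L.
After input B: C = (3.595·3.339 + 0.094·38) / 3.689 = 4.222 mg/L.

4.22 mg/L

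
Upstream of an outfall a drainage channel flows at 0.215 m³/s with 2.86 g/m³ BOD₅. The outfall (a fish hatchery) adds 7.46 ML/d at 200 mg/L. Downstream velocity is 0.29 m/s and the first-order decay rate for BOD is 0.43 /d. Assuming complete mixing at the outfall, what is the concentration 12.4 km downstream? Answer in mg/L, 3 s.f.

7.46 ML/d = 0.08634 m³/s.
After complete mixing, C₀ = (0.08634·200 + 0.215·2.86) / 0.3013 = 59.35 mg/L.
Travel time t = 1.24e+04 m / 0.29 m/s = 4.276e+04 s = 0.4949 d.
C = 59.35·exp(−0.43·0.4949) = 59.35·0.8083 = 47.97 mg/L.

48.0 mg/L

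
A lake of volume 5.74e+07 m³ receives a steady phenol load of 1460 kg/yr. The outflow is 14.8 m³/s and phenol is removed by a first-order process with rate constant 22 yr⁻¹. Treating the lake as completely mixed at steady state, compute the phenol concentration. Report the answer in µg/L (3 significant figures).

Outflow Q = 14.8 m³/s × 3.156e+07 s/yr = 4.671e+08 m³/yr.
Steady-state CSTR mass balance: W = Q·C + k·V·C, so C = W/(Q + kV).
Q + kV = 4.671e+08 + 22·5.74e+07 = 1.73e+09 m³/yr.
C = 1460/1.73e+09 = 8.44e-07 kg/m³ = 0.000844 mg/L = 0.844 µg/L.

0.844 µg/L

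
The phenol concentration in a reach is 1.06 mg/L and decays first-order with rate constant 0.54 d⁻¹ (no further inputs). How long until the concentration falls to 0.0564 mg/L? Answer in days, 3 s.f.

t = ln(C₀/C)/k = ln(1.06/0.0564)/0.54 = 2.934/0.54 = 5.433 d.

5.43 d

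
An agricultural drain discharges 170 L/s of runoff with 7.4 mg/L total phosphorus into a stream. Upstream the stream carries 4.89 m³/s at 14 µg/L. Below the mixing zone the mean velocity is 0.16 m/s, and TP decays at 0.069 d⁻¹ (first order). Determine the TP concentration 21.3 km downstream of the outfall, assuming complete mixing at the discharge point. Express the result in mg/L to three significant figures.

170 L/s = 0.17 m³/s.
14 µg/L = 0.014 mg/L.
After complete mixing, C₀ = (0.17·7.4 + 4.89·0.014) / 5.06 = 0.2621 mg/L.
Travel time t = 2.13e+04 m / 0.16 m/s = 1.331e+05 s = 1.541 d.
C = 0.2621·exp(−0.069·1.541) = 0.2621·0.8991 = 0.2357 mg/L.

0.236 mg/L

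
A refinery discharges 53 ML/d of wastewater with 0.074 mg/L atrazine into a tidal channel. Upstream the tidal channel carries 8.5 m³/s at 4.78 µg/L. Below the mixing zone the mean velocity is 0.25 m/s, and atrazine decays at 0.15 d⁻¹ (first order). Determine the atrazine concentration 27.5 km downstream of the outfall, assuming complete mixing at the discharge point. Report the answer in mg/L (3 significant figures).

0.00780 mg/L

53 ML/d = 0.6134 m³/s.
4.78 µg/L = 0.00478 mg/L.
After complete mixing, C₀ = (0.6134·0.074 + 8.5·0.00478) / 9.113 = 0.009439 mg/L.
Travel time t = 2.75e+04 m / 0.25 m/s = 1.1e+05 s = 1.273 d.
C = 0.009439·exp(−0.15·1.273) = 0.009439·0.8262 = 0.007798 mg/L.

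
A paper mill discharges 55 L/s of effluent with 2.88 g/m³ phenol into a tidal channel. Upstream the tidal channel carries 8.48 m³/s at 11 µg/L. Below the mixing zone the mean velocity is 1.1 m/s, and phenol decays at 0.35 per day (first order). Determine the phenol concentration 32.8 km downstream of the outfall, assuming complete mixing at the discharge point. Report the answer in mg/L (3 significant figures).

55 L/s = 0.055 m³/s.
11 µg/L = 0.011 mg/L.
After complete mixing, C₀ = (0.055·2.88 + 8.48·0.011) / 8.535 = 0.02949 mg/L.
Travel time t = 3.28e+04 m / 1.1 m/s = 2.982e+04 s = 0.3451 d.
C = 0.02949·exp(−0.35·0.3451) = 0.02949·0.8862 = 0.02613 mg/L.

0.0261 mg/L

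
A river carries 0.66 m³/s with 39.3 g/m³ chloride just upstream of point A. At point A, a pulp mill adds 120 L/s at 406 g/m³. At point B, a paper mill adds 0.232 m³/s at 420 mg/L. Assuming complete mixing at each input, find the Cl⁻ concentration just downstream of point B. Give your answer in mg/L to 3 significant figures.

170 mg/L

120 L/s = 0.12 m³/s.
After input A: C = (0.66·39.3 + 0.12·406) / 0.78 = 95.72 mg/L.
After input B: C = (0.78·95.72 + 0.232·420) / 1.012 = 170.1 mg/L.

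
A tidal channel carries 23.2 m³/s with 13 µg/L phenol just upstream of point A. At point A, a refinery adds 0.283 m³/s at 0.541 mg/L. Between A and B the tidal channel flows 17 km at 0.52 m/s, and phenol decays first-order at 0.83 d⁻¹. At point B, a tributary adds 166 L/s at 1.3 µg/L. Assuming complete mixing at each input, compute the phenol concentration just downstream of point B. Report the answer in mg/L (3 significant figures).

0.0141 mg/L

13 µg/L = 0.013 mg/L.
After input A: C = (23.2·0.013 + 0.283·0.541) / 23.48 = 0.01936 mg/L.
Over the 17 km reach to input B (t = 3.269e+04 s = 0.3784 d), decay gives C = 0.01936·exp(−0.83·0.3784) = 0.01414 mg/L.
166 L/s = 0.166 m³/s.
1.3 µg/L = 0.0013 mg/L.
After input B: C = (23.48·0.01414 + 0.166·0.0013) / 23.65 = 0.01405 mg/L.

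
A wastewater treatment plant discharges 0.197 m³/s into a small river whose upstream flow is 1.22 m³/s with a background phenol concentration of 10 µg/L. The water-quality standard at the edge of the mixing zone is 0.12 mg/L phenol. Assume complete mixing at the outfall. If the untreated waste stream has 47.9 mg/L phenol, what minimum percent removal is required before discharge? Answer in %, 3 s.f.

98.3 %

10 µg/L = 0.01 mg/L.
Mass balance: 0.12·1.417 = 0.197·Cₑ + 1.22·0.01.
Cₑ = (0.17 − 0.0122) / 0.197 = 0.8012 mg/L.
Required removal = 1 − 0.8012/47.9 = 98.33 %.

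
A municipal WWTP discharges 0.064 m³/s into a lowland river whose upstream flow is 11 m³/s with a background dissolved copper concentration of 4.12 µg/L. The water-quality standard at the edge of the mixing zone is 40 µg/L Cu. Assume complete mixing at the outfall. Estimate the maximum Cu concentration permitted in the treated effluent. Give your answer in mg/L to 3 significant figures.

6.21 mg/L

4.12 µg/L = 0.00412 mg/L.
40 µg/L = 0.04 mg/L.
Mass balance: 0.04·11.06 = 0.064·Cₑ + 11·0.00412.
Cₑ = (0.4426 − 0.04532) / 0.064 = 6.207 mg/L.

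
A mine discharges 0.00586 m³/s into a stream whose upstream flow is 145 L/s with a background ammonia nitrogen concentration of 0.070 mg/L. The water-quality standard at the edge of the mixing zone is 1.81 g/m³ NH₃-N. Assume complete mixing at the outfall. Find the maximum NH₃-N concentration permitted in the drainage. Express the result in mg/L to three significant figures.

145 L/s = 0.145 m³/s.
Mass balance: 1.81·0.1509 = 0.00586·Cₑ + 0.145·0.07.
Cₑ = (0.2731 − 0.01015) / 0.00586 = 44.86 mg/L.

44.9 mg/L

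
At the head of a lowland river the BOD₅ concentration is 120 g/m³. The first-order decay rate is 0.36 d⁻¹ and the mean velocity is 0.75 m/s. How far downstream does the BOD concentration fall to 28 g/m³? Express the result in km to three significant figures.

262 km

From C = C₀·e^(−kt), t = ln(C₀/C)/k = ln(120/28)/0.36 = 1.455/0.36 = 4.042 d.
Distance = v·t = 0.75 m/s × 3.493e+05 s = 2.62e+05 m = 262 km.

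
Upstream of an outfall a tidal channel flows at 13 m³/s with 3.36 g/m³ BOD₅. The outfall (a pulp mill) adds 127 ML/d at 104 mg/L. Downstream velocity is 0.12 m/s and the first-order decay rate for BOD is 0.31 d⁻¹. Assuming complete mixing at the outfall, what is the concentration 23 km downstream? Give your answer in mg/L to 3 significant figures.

6.83 mg/L

127 ML/d = 1.47 m³/s.
After complete mixing, C₀ = (1.47·104 + 13·3.36) / 14.47 = 13.58 mg/L.
Travel time t = 2.3e+04 m / 0.12 m/s = 1.917e+05 s = 2.218 d.
C = 13.58·exp(−0.31·2.218) = 13.58·0.5027 = 6.829 mg/L.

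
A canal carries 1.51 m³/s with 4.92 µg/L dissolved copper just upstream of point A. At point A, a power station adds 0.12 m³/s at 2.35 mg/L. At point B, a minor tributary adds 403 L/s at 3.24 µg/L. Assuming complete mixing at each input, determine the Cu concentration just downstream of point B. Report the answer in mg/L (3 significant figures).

4.92 µg/L = 0.00492 mg/L.
After input A: C = (1.51·0.00492 + 0.12·2.35) / 1.63 = 0.1776 mg/L.
403 L/s = 0.403 m³/s.
3.24 µg/L = 0.00324 mg/L.
After input B: C = (1.63·0.1776 + 0.403·0.00324) / 2.033 = 0.143 mg/L.

0.143 mg/L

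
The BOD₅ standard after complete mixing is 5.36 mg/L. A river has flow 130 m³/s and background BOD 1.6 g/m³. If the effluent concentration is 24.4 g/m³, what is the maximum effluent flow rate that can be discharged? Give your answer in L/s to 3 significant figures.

25700 L/s

Mass balance at complete mixing: C_std·(Q_w + Q_r) = Q_w·C_e + Q_r·C_b.
Rearranging, Q_w = Q_r·(C_std − C_b)/(C_e − C_std) = 130·(5.36 − 1.6) / (24.4 − 5.36) = 25.67 m³/s.
= 2.567e+04 L/s.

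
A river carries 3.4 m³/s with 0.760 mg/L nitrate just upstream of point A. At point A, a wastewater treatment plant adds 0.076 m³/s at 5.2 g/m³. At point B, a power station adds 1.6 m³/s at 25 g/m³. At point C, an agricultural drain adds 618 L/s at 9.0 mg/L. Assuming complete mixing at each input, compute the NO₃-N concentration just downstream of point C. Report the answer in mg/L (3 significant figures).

After input A: C = (3.4·0.76 + 0.076·5.2) / 3.476 = 0.8571 mg/L.
After input B: C = (3.476·0.8571 + 1.6·25) / 5.076 = 8.467 mg/L.
618 L/s = 0.618 m³/s.
After input C: C = (5.076·8.467 + 0.618·9) / 5.694 = 8.525 mg/L.

8.52 mg/L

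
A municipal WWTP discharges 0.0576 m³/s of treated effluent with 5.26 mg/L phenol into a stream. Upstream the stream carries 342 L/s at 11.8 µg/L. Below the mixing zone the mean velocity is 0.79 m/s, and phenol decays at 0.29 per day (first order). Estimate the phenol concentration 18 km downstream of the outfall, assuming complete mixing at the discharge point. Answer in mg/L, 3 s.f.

342 L/s = 0.342 m³/s.
11.8 µg/L = 0.0118 mg/L.
After complete mixing, C₀ = (0.0576·5.26 + 0.342·0.0118) / 0.3996 = 0.7683 mg/L.
Travel time t = 1.8e+04 m / 0.79 m/s = 2.278e+04 s = 0.2637 d.
C = 0.7683·exp(−0.29·0.2637) = 0.7683·0.9264 = 0.7117 mg/L.

0.712 mg/L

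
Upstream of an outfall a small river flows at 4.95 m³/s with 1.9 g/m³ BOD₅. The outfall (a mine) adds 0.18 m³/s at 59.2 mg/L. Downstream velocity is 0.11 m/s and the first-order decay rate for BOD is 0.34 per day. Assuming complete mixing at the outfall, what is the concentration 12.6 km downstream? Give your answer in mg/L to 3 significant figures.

2.49 mg/L

After complete mixing, C₀ = (0.18·59.2 + 4.95·1.9) / 5.13 = 3.911 mg/L.
Travel time t = 1.26e+04 m / 0.11 m/s = 1.145e+05 s = 1.326 d.
C = 3.911·exp(−0.34·1.326) = 3.911·0.6371 = 2.492 mg/L.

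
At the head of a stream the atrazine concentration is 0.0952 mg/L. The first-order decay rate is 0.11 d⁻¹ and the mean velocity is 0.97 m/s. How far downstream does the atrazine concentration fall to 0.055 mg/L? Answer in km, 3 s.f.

418 km

From C = C₀·e^(−kt), t = ln(C₀/C)/k = ln(0.0952/0.055)/0.11 = 0.5486/0.11 = 4.988 d.
Distance = v·t = 0.97 m/s × 4.309e+05 s = 4.18e+05 m = 418 km.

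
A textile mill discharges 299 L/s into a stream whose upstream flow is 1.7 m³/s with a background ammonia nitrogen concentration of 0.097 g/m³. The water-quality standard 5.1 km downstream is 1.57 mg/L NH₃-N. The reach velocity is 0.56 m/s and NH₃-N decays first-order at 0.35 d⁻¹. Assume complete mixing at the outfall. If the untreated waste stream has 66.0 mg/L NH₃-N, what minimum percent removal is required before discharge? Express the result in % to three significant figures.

299 L/s = 0.299 m³/s.
Travel time to the compliance point: t = 5100/0.56 = 9107 s = 0.1054 d; decay factor exp(−0.35·0.1054) = 0.9638.
So the concentration just after mixing may be at most 1.57/0.9638 = 1.629 mg/L.
Mass balance: 1.629·1.999 = 0.299·Cₑ + 1.7·0.097.
Cₑ = (3.256 − 0.1649) / 0.299 = 10.34 mg/L.
Required removal = 1 − 10.34/66.0 = 84.33 %.

84.3 %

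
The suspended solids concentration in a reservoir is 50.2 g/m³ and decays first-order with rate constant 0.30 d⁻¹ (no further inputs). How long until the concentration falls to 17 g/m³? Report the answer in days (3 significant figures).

t = ln(C₀/C)/k = ln(50.2/17)/0.30 = 1.083/0.30 = 3.609 d.

3.61 d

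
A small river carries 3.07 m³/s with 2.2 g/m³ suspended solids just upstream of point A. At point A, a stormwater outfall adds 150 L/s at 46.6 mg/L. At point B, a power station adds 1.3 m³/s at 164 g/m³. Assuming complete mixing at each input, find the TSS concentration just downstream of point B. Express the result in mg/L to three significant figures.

150 L/s = 0.15 m³/s.
After input A: C = (3.07·2.2 + 0.15·46.6) / 3.22 = 4.268 mg/L.
After input B: C = (3.22·4.268 + 1.3·164) / 4.52 = 50.21 mg/L.

50.2 mg/L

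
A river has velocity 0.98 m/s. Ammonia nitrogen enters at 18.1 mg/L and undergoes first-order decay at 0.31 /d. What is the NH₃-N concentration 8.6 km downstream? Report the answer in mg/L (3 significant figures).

17.5 mg/L

Travel time t = 8.6 km / 0.98 m/s = 8600/0.98 = 8776 s = 0.1016 d.
First-order decay: C = 18.1·exp(−0.31·0.1016) = 18.1·0.969 = 17.54 mg/L.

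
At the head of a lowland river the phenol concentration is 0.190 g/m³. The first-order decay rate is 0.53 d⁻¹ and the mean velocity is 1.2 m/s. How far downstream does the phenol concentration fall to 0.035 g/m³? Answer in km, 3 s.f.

331 km

From C = C₀·e^(−kt), t = ln(C₀/C)/k = ln(0.190/0.035)/0.53 = 1.692/0.53 = 3.192 d.
Distance = v·t = 1.2 m/s × 2.758e+05 s = 3.309e+05 m = 330.9 km.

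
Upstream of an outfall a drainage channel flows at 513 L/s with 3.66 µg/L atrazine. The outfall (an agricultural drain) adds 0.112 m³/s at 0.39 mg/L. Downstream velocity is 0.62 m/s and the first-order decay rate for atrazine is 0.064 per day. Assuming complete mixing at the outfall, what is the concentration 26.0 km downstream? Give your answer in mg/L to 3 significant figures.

0.0707 mg/L

513 L/s = 0.513 m³/s.
3.66 µg/L = 0.00366 mg/L.
After complete mixing, C₀ = (0.112·0.39 + 0.513·0.00366) / 0.625 = 0.07289 mg/L.
Travel time t = 2.6e+04 m / 0.62 m/s = 4.194e+04 s = 0.4854 d.
C = 0.07289·exp(−0.064·0.4854) = 0.07289·0.9694 = 0.07066 mg/L.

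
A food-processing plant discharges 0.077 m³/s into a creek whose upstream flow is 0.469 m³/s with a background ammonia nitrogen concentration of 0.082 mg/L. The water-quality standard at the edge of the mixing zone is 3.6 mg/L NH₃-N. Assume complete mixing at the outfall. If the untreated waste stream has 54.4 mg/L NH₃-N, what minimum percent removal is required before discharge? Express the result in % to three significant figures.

54.0 %

Mass balance: 3.6·0.546 = 0.077·Cₑ + 0.469·0.082.
Cₑ = (1.966 − 0.03846) / 0.077 = 25.03 mg/L.
Required removal = 1 − 25.03/54.4 = 53.99 %.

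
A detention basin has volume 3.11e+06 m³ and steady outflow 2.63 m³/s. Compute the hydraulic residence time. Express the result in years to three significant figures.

Q = 2.63 m³/s × 3.156e+07 s/yr = 8.3e+07 m³/yr.
Hydraulic residence time τ = V/Q = 3.11e+06/8.3e+07 = 0.03747 yr.

0.0375 yr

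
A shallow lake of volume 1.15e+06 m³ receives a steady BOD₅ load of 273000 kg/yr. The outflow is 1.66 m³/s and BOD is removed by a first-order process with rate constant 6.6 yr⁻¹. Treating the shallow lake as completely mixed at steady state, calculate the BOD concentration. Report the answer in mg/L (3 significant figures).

4.55 mg/L

Outflow Q = 1.66 m³/s × 3.156e+07 s/yr = 5.239e+07 m³/yr.
Steady-state CSTR mass balance: W = Q·C + k·V·C, so C = W/(Q + kV).
Q + kV = 5.239e+07 + 6.6·1.15e+06 = 5.998e+07 m³/yr.
C = 273000/5.998e+07 = 0.004552 kg/m³ = 4.552 mg/L.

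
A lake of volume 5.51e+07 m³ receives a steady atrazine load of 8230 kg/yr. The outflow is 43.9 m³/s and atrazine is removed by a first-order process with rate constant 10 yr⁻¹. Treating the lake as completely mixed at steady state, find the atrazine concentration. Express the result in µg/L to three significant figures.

4.25 µg/L

Outflow Q = 43.9 m³/s × 3.156e+07 s/yr = 1.385e+09 m³/yr.
Steady-state CSTR mass balance: W = Q·C + k·V·C, so C = W/(Q + kV).
Q + kV = 1.385e+09 + 10·5.51e+07 = 1.936e+09 m³/yr.
C = 8230/1.936e+09 = 4.25e-06 kg/m³ = 0.00425 mg/L = 4.25 µg/L.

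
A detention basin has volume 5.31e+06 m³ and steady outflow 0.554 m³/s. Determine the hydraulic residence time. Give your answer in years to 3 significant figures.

Q = 0.554 m³/s × 3.156e+07 s/yr = 1.748e+07 m³/yr.
Hydraulic residence time τ = V/Q = 5.31e+06/1.748e+07 = 0.3037 yr.

0.304 yr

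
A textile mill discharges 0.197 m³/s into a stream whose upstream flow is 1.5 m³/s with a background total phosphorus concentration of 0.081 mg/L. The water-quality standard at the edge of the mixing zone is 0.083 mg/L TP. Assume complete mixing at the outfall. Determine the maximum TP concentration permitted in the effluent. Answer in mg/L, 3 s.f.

Mass balance: 0.083·1.697 = 0.197·Cₑ + 1.5·0.081.
Cₑ = (0.1409 − 0.1215) / 0.197 = 0.09823 mg/L.

0.0982 mg/L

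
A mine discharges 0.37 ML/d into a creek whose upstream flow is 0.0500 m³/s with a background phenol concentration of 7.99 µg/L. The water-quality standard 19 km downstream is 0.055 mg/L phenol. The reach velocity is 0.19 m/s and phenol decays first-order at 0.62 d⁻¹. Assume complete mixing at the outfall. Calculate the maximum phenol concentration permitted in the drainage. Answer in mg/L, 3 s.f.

1.34 mg/L

0.37 ML/d = 0.004282 m³/s.
7.99 µg/L = 0.00799 mg/L.
Travel time to the compliance point: t = 1.9e+04/0.19 = 1e+05 s = 1.157 d; decay factor exp(−0.62·1.157) = 0.4879.
So the concentration just after mixing may be at most 0.055/0.4879 = 0.1127 mg/L.
Mass balance: 0.1127·0.05428 = 0.004282·Cₑ + 0.05·0.00799.
Cₑ = (0.006119 − 0.0003995) / 0.004282 = 1.336 mg/L.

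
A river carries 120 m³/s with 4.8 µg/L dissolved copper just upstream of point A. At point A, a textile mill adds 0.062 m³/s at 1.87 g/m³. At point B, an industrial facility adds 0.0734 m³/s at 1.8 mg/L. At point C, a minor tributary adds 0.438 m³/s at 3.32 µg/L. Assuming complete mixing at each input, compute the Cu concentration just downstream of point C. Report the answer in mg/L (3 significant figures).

4.8 µg/L = 0.0048 mg/L.
After input A: C = (120·0.0048 + 0.062·1.87) / 120.1 = 0.005763 mg/L.
After input B: C = (120.1·0.005763 + 0.0734·1.8) / 120.1 = 0.006859 mg/L.
3.32 µg/L = 0.00332 mg/L.
After input C: C = (120.1·0.006859 + 0.438·0.00332) / 120.6 = 0.006847 mg/L.

0.00685 mg/L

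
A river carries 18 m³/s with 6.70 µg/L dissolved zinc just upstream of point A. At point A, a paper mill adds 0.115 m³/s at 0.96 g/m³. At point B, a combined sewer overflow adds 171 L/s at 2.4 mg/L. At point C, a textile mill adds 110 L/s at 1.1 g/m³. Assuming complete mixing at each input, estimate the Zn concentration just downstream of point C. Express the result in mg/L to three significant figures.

6.70 µg/L = 0.0067 mg/L.
After input A: C = (18·0.0067 + 0.115·0.96) / 18.11 = 0.01275 mg/L.
171 L/s = 0.171 m³/s.
After input B: C = (18.11·0.01275 + 0.171·2.4) / 18.29 = 0.03508 mg/L.
110 L/s = 0.11 m³/s.
After input C: C = (18.29·0.03508 + 0.11·1.1) / 18.4 = 0.04144 mg/L.

0.0414 mg/L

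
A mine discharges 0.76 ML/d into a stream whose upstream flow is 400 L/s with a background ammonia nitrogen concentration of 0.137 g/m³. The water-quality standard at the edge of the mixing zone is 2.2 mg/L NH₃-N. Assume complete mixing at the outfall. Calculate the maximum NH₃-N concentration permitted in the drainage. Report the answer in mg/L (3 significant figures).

0.76 ML/d = 0.008796 m³/s.
400 L/s = 0.4 m³/s.
Mass balance: 2.2·0.4088 = 0.008796·Cₑ + 0.4·0.137.
Cₑ = (0.8994 − 0.0548) / 0.008796 = 96.01 mg/L.

96.0 mg/L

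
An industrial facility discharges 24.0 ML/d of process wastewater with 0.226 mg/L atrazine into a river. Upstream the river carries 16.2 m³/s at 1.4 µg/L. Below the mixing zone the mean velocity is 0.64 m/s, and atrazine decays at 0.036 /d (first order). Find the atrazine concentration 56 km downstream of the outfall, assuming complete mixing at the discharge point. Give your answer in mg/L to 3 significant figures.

0.00500 mg/L

24.0 ML/d = 0.2778 m³/s.
1.4 µg/L = 0.0014 mg/L.
After complete mixing, C₀ = (0.2778·0.226 + 16.2·0.0014) / 16.48 = 0.005186 mg/L.
Travel time t = 5.6e+04 m / 0.64 m/s = 8.75e+04 s = 1.013 d.
C = 0.005186·exp(−0.036·1.013) = 0.005186·0.9642 = 0.005001 mg/L.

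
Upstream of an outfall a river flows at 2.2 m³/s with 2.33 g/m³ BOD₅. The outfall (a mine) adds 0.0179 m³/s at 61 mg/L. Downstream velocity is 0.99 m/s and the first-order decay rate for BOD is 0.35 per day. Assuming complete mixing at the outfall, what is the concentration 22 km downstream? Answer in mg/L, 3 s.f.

After complete mixing, C₀ = (0.0179·61 + 2.2·2.33) / 2.218 = 2.804 mg/L.
Travel time t = 2.2e+04 m / 0.99 m/s = 2.222e+04 s = 0.2572 d.
C = 2.804·exp(−0.35·0.2572) = 2.804·0.9139 = 2.562 mg/L.

2.56 mg/L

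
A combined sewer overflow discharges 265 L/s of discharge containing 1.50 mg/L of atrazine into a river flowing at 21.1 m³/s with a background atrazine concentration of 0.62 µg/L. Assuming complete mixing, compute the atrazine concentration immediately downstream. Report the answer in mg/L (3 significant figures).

265 L/s = 0.265 m³/s.
0.62 µg/L = 0.00062 mg/L.
By mass balance at complete mixing, C = (0.265·1.5 + 21.1·0.00062) / (0.265 + 21.1) = 0.4106/21.37 = 0.01922 mg/L.

0.0192 mg/L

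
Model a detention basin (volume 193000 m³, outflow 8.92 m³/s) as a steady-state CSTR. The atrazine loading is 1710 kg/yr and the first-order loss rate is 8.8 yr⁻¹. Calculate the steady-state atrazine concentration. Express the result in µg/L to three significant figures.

Outflow Q = 8.92 m³/s × 3.156e+07 s/yr = 2.815e+08 m³/yr.
Steady-state CSTR mass balance: W = Q·C + k·V·C, so C = W/(Q + kV).
Q + kV = 2.815e+08 + 8.8·193000 = 2.832e+08 m³/yr.
C = 1710/2.832e+08 = 6.038e-06 kg/m³ = 0.006038 mg/L = 6.038 µg/L.

6.04 µg/L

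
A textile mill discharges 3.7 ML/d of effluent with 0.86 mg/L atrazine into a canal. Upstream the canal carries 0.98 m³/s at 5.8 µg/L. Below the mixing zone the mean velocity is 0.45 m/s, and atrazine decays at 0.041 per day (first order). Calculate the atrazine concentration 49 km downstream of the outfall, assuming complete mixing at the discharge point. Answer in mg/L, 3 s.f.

0.0395 mg/L

3.7 ML/d = 0.04282 m³/s.
5.8 µg/L = 0.0058 mg/L.
After complete mixing, C₀ = (0.04282·0.86 + 0.98·0.0058) / 1.023 = 0.04156 mg/L.
Travel time t = 4.9e+04 m / 0.45 m/s = 1.089e+05 s = 1.26 d.
C = 0.04156·exp(−0.041·1.26) = 0.04156·0.9496 = 0.03947 mg/L.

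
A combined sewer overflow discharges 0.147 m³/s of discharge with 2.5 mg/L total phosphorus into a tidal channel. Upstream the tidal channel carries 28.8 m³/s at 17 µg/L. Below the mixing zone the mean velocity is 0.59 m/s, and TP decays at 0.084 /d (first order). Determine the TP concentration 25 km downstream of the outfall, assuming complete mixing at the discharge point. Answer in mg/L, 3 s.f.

17 µg/L = 0.017 mg/L.
After complete mixing, C₀ = (0.147·2.5 + 28.8·0.017) / 28.95 = 0.02961 mg/L.
Travel time t = 2.5e+04 m / 0.59 m/s = 4.237e+04 s = 0.4904 d.
C = 0.02961·exp(−0.084·0.4904) = 0.02961·0.9596 = 0.02841 mg/L.

0.0284 mg/L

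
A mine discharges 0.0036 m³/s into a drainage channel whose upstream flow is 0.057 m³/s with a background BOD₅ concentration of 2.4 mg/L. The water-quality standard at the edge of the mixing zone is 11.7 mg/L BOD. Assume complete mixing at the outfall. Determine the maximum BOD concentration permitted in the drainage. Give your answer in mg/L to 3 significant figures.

Mass balance: 11.7·0.0606 = 0.0036·Cₑ + 0.057·2.4.
Cₑ = (0.709 − 0.1368) / 0.0036 = 158.9 mg/L.

159 mg/L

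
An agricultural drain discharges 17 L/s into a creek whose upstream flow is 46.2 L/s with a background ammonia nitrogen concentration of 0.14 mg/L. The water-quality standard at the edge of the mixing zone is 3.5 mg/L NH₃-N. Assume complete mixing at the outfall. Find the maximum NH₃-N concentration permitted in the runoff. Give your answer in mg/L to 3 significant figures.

17 L/s = 0.017 m³/s.
46.2 L/s = 0.0462 m³/s.
Mass balance: 3.5·0.0632 = 0.017·Cₑ + 0.0462·0.14.
Cₑ = (0.2212 − 0.006468) / 0.017 = 12.63 mg/L.

12.6 mg/L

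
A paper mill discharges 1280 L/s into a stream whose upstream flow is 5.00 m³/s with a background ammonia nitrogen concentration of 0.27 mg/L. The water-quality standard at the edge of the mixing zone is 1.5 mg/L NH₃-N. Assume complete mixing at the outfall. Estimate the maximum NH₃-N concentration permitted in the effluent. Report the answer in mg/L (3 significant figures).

1280 L/s = 1.28 m³/s.
Mass balance: 1.5·6.28 = 1.28·Cₑ + 5·0.27.
Cₑ = (9.42 − 1.35) / 1.28 = 6.305 mg/L.

6.30 mg/L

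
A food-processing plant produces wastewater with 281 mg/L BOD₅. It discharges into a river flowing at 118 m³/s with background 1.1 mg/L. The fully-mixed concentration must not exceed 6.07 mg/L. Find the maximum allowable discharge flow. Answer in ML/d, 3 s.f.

184 ML/d

Mass balance at complete mixing: C_std·(Q_w + Q_r) = Q_w·C_e + Q_r·C_b.
Rearranging, Q_w = Q_r·(C_std − C_b)/(C_e − C_std) = 118·(6.07 − 1.1) / (281 − 6.07) = 2.133 m³/s.
= 184.3 ML/d.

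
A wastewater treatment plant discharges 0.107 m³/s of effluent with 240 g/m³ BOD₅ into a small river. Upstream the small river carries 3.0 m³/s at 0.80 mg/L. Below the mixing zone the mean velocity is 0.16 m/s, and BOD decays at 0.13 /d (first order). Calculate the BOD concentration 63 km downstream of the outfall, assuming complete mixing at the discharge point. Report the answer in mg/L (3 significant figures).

5.00 mg/L

After complete mixing, C₀ = (0.107·240 + 3·0.8) / 3.107 = 9.038 mg/L.
Travel time t = 6.3e+04 m / 0.16 m/s = 3.938e+05 s = 4.557 d.
C = 9.038·exp(−0.13·4.557) = 9.038·0.553 = 4.998 mg/L.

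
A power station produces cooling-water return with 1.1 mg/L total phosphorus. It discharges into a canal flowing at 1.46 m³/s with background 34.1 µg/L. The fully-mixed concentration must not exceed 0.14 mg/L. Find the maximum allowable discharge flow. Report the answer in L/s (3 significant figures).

34.1 µg/L = 0.0341 mg/L.
Mass balance at complete mixing: C_std·(Q_w + Q_r) = Q_w·C_e + Q_r·C_b.
Rearranging, Q_w = Q_r·(C_std − C_b)/(C_e − C_std) = 1.46·(0.14 − 0.0341) / (1.1 − 0.14) = 0.1611 m³/s.
= 161.1 L/s.

161 L/s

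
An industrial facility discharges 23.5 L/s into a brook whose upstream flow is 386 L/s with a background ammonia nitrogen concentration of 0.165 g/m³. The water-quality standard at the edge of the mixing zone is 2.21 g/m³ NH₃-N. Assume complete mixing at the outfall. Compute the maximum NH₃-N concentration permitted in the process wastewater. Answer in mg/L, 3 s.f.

35.8 mg/L

23.5 L/s = 0.0235 m³/s.
386 L/s = 0.386 m³/s.
Mass balance: 2.21·0.4095 = 0.0235·Cₑ + 0.386·0.165.
Cₑ = (0.905 − 0.06369) / 0.0235 = 35.8 mg/L.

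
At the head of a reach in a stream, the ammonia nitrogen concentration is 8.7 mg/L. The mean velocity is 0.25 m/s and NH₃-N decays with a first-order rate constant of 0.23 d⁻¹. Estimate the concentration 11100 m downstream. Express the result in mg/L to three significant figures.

7.73 mg/L

Travel time t = 11100 m / 0.25 m/s = 1.11e+04/0.25 = 4.44e+04 s = 0.5139 d.
First-order decay: C = 8.7·exp(−0.23·0.5139) = 8.7·0.8885 = 7.73 mg/L.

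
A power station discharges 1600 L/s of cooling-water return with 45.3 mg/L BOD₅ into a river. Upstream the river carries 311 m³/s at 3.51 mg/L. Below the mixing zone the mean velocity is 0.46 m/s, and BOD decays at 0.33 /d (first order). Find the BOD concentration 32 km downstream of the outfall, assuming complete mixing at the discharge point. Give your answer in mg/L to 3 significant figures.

2.85 mg/L

1600 L/s = 1.6 m³/s.
After complete mixing, C₀ = (1.6·45.3 + 311·3.51) / 312.6 = 3.724 mg/L.
Travel time t = 3.2e+04 m / 0.46 m/s = 6.957e+04 s = 0.8052 d.
C = 3.724·exp(−0.33·0.8052) = 3.724·0.7667 = 2.855 mg/L.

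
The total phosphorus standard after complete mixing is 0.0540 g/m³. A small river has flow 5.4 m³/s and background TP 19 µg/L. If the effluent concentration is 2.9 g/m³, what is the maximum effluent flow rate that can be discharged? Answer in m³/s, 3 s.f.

0.0664 m³/s

19 µg/L = 0.019 mg/L.
Mass balance at complete mixing: C_std·(Q_w + Q_r) = Q_w·C_e + Q_r·C_b.
Rearranging, Q_w = Q_r·(C_std − C_b)/(C_e − C_std) = 5.4·(0.054 − 0.019) / (2.9 − 0.054) = 0.06641 m³/s.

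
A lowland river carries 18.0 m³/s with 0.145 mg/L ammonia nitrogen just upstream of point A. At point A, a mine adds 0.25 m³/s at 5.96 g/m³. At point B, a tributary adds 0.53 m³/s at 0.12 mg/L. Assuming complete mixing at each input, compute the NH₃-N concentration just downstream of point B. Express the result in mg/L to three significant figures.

After input A: C = (18·0.145 + 0.25·5.96) / 18.25 = 0.2247 mg/L.
After input B: C = (18.25·0.2247 + 0.53·0.12) / 18.78 = 0.2217 mg/L.

0.222 mg/L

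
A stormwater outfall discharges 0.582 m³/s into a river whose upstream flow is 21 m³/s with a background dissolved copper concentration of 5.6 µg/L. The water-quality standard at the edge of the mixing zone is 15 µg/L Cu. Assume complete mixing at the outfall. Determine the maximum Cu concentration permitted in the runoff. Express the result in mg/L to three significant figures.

0.354 mg/L

5.6 µg/L = 0.0056 mg/L.
15 µg/L = 0.015 mg/L.
Mass balance: 0.015·21.58 = 0.582·Cₑ + 21·0.0056.
Cₑ = (0.3237 − 0.1176) / 0.582 = 0.3542 mg/L.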